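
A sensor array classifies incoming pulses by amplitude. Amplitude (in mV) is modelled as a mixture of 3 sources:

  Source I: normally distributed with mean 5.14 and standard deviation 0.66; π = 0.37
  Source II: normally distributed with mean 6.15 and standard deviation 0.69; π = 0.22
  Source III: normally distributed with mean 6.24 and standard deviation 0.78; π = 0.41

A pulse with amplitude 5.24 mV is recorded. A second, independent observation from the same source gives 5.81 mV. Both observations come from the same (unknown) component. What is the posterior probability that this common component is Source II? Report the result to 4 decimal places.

0.1849

P(component k | x) = π_k·f_k(x) / marginal(x), where marginal(x) = Σ_j π_j·f_j(x).
Since both observations come from the same component, the likelihood for component k is f_k(x₁)·f_k(x₂).
  f_I = [0.597559] × [0.361068] = 0.21576
  f_II = [0.242308] × [0.512078] = 0.124081
  f_III = [0.224854] × [0.439361] = 0.0987921
Multiply by the mixture weights:
  π_I·f_I = 0.37 × 0.21576 = 0.079831
  π_II·f_II = 0.22 × 0.124081 = 0.0272978
  π_III·f_III = 0.41 × 0.0987921 = 0.0405047
Evidence: 0.079831 + 0.0272978 + 0.0405047 = 0.147634
P(Source II | data) ≈ 0.1849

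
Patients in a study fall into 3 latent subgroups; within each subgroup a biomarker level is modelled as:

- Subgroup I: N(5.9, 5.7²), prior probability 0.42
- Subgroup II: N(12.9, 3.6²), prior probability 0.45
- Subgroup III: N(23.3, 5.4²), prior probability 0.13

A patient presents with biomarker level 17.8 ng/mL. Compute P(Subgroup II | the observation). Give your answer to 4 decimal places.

0.6859

By Bayes' theorem, P(k | x) = π_k f_k(x) / Σ_j π_j f_j(x).
Normal densities:
  L_I = 0.00791741
  L_II = 0.0438849
  L_III = 0.0439797
Unnormalised posteriors:
  π_I·L_I = 0.42 × 0.00791741 = 0.00332531
  π_II·L_II = 0.45 × 0.0438849 = 0.0197482
  π_III·L_III = 0.13 × 0.0439797 = 0.00571736
Marginal: 0.00332531 + 0.0197482 + 0.00571736 = 0.0287909
So the posterior for Subgroup II is 0.0197482 / 0.0287909 ≈ 0.6859.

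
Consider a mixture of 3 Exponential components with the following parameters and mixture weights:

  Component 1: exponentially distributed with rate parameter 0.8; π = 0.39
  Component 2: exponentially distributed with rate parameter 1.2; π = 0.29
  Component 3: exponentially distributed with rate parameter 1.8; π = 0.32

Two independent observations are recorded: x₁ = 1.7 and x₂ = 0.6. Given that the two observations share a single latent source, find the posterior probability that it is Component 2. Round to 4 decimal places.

P(component k | x) = π_k·f_k(x) / marginal(x), where marginal(x) = Σ_j π_j·f_j(x).
Since both observations come from the same component, the likelihood for component k is f_k(x₁)·f_k(x₂).
  f_1 = [0.205329] × [0.495027] = 0.101643
  f_2 = [0.156034] × [0.584103] = 0.0911401
  f_3 = [0.0843979] × [0.611272] = 0.05159
Unnormalised posteriors:
  π_1·f_1 = 0.39 × 0.101643 = 0.0396408
  π_2·f_2 = 0.29 × 0.0911401 = 0.0264306
  π_3·f_3 = 0.32 × 0.05159 = 0.0165088
Normaliser: 0.0396408 + 0.0264306 + 0.0165088 = 0.0825803
Responsibility of Component 2: 0.0264306 / 0.0825803 ≈ 0.3201

0.3201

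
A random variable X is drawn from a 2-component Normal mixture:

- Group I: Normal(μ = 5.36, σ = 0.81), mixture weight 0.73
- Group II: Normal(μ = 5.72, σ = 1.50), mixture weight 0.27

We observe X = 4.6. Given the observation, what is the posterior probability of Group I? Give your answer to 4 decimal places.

0.8099

By Bayes' theorem, P(k | x) = w_k f_k(x) / Σ_j w_j f_j(x).
Normal densities:
  f_I = (1/(0.81·√(2π)))·exp(−(4.6−5.36)²/(2·0.81²)) = 0.492521·exp(-0.44018) = 0.317146
  f_II = (1/(1.50·√(2π)))·exp(−(4.6−5.72)²/(2·1.50²)) = 0.265962·exp(-0.27876) = 0.20126
Weight by the priors:
  w_I·f_I = 0.73 × 0.317146 = 0.231516
  w_II·f_II = 0.27 × 0.20126 = 0.0543401
Sum: 0.231516 + 0.0543401 = 0.285856
P(Group I | 4.6) ≈ 0.8099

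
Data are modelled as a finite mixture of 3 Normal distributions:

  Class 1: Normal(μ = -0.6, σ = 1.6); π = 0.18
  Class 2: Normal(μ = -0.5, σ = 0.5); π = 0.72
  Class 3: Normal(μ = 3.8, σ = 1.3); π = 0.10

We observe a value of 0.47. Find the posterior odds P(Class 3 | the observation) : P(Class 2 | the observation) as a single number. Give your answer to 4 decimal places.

0.0132

Only the two components matter; the odds are (π_i f_i(x)) / (π_j f_j(x)).
Evaluate each component's likelihood at the observed value:
  f_1 = 0.199377
  f_2 = 0.12153
  f_3 = 0.0115388
Odds = (0.10/0.72) × (0.0115388/0.12153) = 0.138889 × 0.0949456 ≈ 0.0132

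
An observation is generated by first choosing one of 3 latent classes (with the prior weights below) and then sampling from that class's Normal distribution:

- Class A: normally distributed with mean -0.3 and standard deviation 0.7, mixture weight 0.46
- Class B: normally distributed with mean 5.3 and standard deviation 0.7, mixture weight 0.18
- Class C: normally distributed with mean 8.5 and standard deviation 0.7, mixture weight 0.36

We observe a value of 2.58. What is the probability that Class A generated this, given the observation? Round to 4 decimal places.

Apply Bayes' rule: the posterior for each component is proportional to its prior times its likelihood at x.
Evaluate each component's likelihood at the observed value:
  L_A = (1/(0.7·√(2π)))·exp(−(2.58−-0.3)²/(2·0.7²)) = 0.569918·exp(-8.46367) = 0.00012025
  L_B = (1/(0.7·√(2π)))·exp(−(2.58−5.3)²/(2·0.7²)) = 0.569918·exp(-7.54939) = 0.000300023
  L_C = (1/(0.7·√(2π)))·exp(−(2.58−8.5)²/(2·0.7²)) = 0.569918·exp(-35.76163) = 1.67777e-16
Multiply by the mixture weights:
  P(Z=A)·L_A = 0.46 × 0.00012025 = 5.5315e-05
  P(Z=B)·L_B = 0.18 × 0.000300023 = 5.40041e-05
  P(Z=C)·L_C = 0.36 × 1.67777e-16 = 6.03997e-17
Sum: 5.5315e-05 + 5.40041e-05 + 6.03997e-17 = 0.000109319
So the posterior for Class A is 5.5315e-05 / 0.000109319 ≈ 0.5060.

0.5060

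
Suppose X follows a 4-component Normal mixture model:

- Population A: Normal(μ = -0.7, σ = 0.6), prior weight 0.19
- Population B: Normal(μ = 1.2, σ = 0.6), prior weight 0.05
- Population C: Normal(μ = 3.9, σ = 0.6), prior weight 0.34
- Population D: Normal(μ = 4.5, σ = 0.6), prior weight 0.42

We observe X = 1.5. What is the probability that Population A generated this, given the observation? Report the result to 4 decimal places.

P(component k | x) = P(Z=k)·f_k(x) / marginal(x), where marginal(x) = Σ_j P(Z=j)·f_j(x).
Normal densities:
  L_A = (1/(0.6·√(2π)))·exp(−(1.5−-0.7)²/(2·0.6²)) = 0.664904·exp(-6.72222) = 0.000800451
  L_B = (1/(0.6·√(2π)))·exp(−(1.5−1.2)²/(2·0.6²)) = 0.664904·exp(-0.12500) = 0.586776
  L_C = (1/(0.6·√(2π)))·exp(−(1.5−3.9)²/(2·0.6²)) = 0.664904·exp(-8.00000) = 0.00022305
  L_D = (1/(0.6·√(2π)))·exp(−(1.5−4.5)²/(2·0.6²)) = 0.664904·exp(-12.50000) = 2.47787e-06
Weight by the priors:
  P(Z=A)·L_A = 0.19 × 0.000800451 = 0.000152086
  P(Z=B)·L_B = 0.05 × 0.586776 = 0.0293388
  P(Z=C)·L_C = 0.34 × 0.00022305 = 7.58371e-05
  P(Z=D)·L_D = 0.42 × 2.47787e-06 = 1.0407e-06
Denominator: 0.000152086 + 0.0293388 + 7.58371e-05 + 1.0407e-06 = 0.0295677
P(Population A | the observation) ≈ 0.0051

0.0051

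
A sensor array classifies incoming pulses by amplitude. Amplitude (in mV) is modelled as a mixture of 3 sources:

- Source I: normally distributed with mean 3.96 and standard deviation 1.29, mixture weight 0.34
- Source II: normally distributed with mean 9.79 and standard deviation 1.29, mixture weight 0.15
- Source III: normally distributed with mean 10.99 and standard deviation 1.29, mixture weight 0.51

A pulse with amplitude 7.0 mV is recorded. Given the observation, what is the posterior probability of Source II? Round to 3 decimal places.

Posterior ∝ prior × likelihood, so P(k | x) ∝ P(Z=k) f_k(x); normalise over all components.
Normal densities:
  f_I = (1/(1.29·√(2π)))·exp(−(7.0−3.96)²/(2·1.29²)) = 0.309258·exp(-2.77676) = 0.0192482
  f_II = (1/(1.29·√(2π)))·exp(−(7.0−9.79)²/(2·1.29²)) = 0.309258·exp(-2.33883) = 0.0298249
  f_III = (1/(1.29·√(2π)))·exp(−(7.0−10.99)²/(2·1.29²)) = 0.309258·exp(-4.78340) = 0.00258772
Multiply by the mixture weights:
  P(Z=I)·f_I = 0.34 × 0.0192482 = 0.00654439
  P(Z=II)·f_II = 0.15 × 0.0298249 = 0.00447373
  P(Z=III)·f_III = 0.51 × 0.00258772 = 0.00131974
Sum: 0.00654439 + 0.00447373 + 0.00131974 = 0.0123379
So the posterior for Source II is 0.00447373 / 0.0123379 ≈ 0.363.

0.363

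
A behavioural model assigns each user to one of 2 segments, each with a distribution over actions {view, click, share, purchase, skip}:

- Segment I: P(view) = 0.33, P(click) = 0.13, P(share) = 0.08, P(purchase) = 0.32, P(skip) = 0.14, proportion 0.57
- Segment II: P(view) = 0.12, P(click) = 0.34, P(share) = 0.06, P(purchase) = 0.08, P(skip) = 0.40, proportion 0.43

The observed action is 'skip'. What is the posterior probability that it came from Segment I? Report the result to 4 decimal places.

Apply Bayes' rule: the posterior for each component is proportional to its prior times its likelihood at x.
Component likelihoods at x = 'skip':
  L_I = P(skip | comp) = 0.14
  L_II = P(skip | comp) = 0.40
Unnormalised posteriors:
  π_I·L_I = 0.57 × 0.14 = 0.0798
  π_II·L_II = 0.43 × 0.4 = 0.172
Marginal: 0.0798 + 0.172 = 0.2518
Responsibility of Segment I: 0.0798 / 0.2518 ≈ 0.3169

0.3169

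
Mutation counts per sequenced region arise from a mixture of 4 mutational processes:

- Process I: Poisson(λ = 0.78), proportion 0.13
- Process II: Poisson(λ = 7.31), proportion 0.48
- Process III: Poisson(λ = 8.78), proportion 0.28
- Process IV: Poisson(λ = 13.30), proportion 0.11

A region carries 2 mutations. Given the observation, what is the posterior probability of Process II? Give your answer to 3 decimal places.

Apply Bayes' rule: the posterior for each component is proportional to its prior times its likelihood at x.
Poisson probabilities:
  p_I = 0.139447
  p_II = 0.0178695
  p_III = 0.00592725
  p_IV = 0.000148101
Prior × likelihood for each component:
  π_I·p_I = 0.13 × 0.139447 = 0.0181281
  π_II·p_II = 0.48 × 0.0178695 = 0.00857735
  π_III·p_III = 0.28 × 0.00592725 = 0.00165963
  π_IV·p_IV = 0.11 × 0.000148101 = 1.62911e-05
Normaliser: 0.0181281 + 0.00857735 + 0.00165963 + 1.62911e-05 = 0.0283814
So the posterior for Process II is 0.00857735 / 0.0283814 ≈ 0.302.

0.302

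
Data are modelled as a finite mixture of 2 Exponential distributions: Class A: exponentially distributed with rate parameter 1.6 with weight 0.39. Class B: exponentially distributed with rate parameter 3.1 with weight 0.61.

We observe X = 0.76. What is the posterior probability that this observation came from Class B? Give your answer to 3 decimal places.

Posterior ∝ prior × likelihood, so P(k | x) ∝ w_k f_k(x); normalise over all components.
Exponential densities:
  p_A = 0.474262
  p_B = 0.293876
Multiply by the mixture weights:
  w_A·p_A = 0.39 × 0.474262 = 0.184962
  w_B·p_B = 0.61 × 0.293876 = 0.179264
Normaliser: 0.184962 + 0.179264 = 0.364226
P(Class B | data) = 0.179264 / 0.364226 ≈ 0.492

0.492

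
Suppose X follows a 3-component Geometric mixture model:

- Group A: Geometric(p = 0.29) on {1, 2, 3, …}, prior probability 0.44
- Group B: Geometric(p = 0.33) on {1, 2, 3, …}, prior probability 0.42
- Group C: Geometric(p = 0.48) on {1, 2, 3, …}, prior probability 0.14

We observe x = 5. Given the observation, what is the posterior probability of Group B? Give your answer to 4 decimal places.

P(component k | x) = π_k·f_k(x) / marginal(x), where marginal(x) = Σ_j π_j·f_j(x).
Geometric probabilities:
  L_A = 0.29·(1−0.29)^4 = 0.29·0.254117 = 0.0736939
  L_B = 0.33·(1−0.33)^4 = 0.33·0.201511 = 0.0664987
  L_C = 0.48·(1−0.48)^4 = 0.48·0.0731162 = 0.0350958
Weight by the priors:
  π_A·L_A = 0.44 × 0.0736939 = 0.0324253
  π_B·L_B = 0.42 × 0.0664987 = 0.0279295
  π_C·L_C = 0.14 × 0.0350958 = 0.00491341
Sum: 0.0324253 + 0.0279295 + 0.00491341 = 0.0652682
So the posterior for Group B is 0.0279295 / 0.0652682 ≈ 0.4279.

0.4279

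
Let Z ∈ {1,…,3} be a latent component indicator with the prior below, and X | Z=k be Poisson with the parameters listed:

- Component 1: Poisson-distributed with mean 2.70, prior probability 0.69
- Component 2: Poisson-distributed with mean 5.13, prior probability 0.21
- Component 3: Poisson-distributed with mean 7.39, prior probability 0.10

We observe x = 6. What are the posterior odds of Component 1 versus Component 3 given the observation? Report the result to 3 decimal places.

1.787

Only the two components matter; the odds are (P(Z=i) f_i(x)) / (P(Z=j) f_j(x)).
Poisson probabilities:
  f_1 = e^(−2.70)·2.70^6/6! = 0.0361622
  f_2 = e^(−5.13)·5.13^6/6! = 0.149776
  f_3 = e^(−7.39)·7.39^6/6! = 0.139668
0.0249519 / 0.0139668 ≈ 1.787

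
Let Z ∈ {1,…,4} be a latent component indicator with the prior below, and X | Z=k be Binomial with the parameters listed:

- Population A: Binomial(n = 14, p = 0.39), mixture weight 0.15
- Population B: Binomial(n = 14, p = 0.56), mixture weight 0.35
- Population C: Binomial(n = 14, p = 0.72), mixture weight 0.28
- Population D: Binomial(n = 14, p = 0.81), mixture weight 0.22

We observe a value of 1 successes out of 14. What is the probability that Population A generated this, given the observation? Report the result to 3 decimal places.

0.954

By Bayes' theorem, P(k | x) = P(Z=k) f_k(x) / Σ_j P(Z=j) f_j(x).
Evaluate each component's likelihood at the observed value:
  p_A = C(14,1)·0.39^1·0.61^13 = 14·0.39·0.00161915 = 0.00884057
  p_B = C(14,1)·0.56^1·0.44^13 = 14·0.56·2.31678e-05 = 0.000181636
  p_C = C(14,1)·0.72^1·0.28^13 = 14·0.72·6.50211e-08 = 6.55413e-07
  p_D = C(14,1)·0.81^1·0.19^13 = 14·0.81·4.2053e-10 = 4.76881e-09
Multiply by the mixture weights:
  P(Z=A)·p_A = 0.15 × 0.00884057 = 0.00132609
  P(Z=B)·p_B = 0.35 × 0.000181636 = 6.35724e-05
  P(Z=C)·p_C = 0.28 × 6.55413e-07 = 1.83516e-07
  P(Z=D)·p_D = 0.22 × 4.76881e-09 = 1.04914e-09
Marginal: 0.00132609 + 6.35724e-05 + 1.83516e-07 + 1.04914e-09 = 0.00138984
P(Population A | 1 successes out of 14) = 0.00132609 / 0.00138984 ≈ 0.954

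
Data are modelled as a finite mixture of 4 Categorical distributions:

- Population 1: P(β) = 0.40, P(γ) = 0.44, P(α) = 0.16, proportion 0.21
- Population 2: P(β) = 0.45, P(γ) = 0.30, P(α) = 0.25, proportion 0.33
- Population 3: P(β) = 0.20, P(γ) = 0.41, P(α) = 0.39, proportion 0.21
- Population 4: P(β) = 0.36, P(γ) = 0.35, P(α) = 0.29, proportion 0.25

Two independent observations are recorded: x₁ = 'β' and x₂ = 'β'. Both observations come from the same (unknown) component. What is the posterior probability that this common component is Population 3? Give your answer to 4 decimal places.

The responsibility of component k is P(Z=k) f_k(x) divided by Σ_j P(Z=j) f_j(x).
Since both observations come from the same component, the likelihood for component k is f_k(x₁)·f_k(x₂).
  p_1 = [P(β | comp) = 0.40] × [0.4] = 0.16
  p_2 = [P(β | comp) = 0.45] × [0.45] = 0.2025
  p_3 = [P(β | comp) = 0.20] × [0.2] = 0.04
  p_4 = [P(β | comp) = 0.36] × [0.36] = 0.1296
Prior × likelihood for each component:
  P(Z=1)·p_1 = 0.21 × 0.16 = 0.0336
  P(Z=2)·p_2 = 0.33 × 0.2025 = 0.066825
  P(Z=3)·p_3 = 0.21 × 0.04 = 0.0084
  P(Z=4)·p_4 = 0.25 × 0.1296 = 0.0324
Normaliser: 0.0336 + 0.066825 + 0.0084 + 0.0324 = 0.141225
So the posterior for Population 3 is 0.0084 / 0.141225 ≈ 0.0595.

0.0595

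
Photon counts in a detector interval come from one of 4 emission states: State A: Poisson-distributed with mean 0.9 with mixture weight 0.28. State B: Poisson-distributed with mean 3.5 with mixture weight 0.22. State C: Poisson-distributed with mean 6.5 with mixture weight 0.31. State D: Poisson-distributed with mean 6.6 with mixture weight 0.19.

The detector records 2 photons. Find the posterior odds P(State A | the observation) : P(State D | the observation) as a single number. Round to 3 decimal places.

8.190

Posterior odds = (π_i f_i(x)) / (π_j f_j(x)); the normalising sum cancels.
Evaluate each component's likelihood at the observed value:
  L_A = e^(−0.9)·0.9^2/2! = 0.164661
  L_B = e^(−3.5)·3.5^2/2! = 0.184959
  L_C = e^(−6.5)·6.5^2/2! = 0.0317602
  L_D = e^(−6.6)·6.6^2/2! = 0.0296288
Odds = (0.28/0.19) × (0.164661/0.0296288) = 1.47368 × 5.55745 ≈ 8.190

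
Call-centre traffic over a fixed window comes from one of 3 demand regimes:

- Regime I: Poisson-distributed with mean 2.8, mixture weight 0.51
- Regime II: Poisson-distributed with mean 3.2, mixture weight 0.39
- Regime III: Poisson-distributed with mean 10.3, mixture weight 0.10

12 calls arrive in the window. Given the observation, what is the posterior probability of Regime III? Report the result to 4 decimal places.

0.9947

By Bayes' theorem, P(k | x) = π_k f_k(x) / Σ_j π_j f_j(x).
Evaluate each component's likelihood at the observed value:
  p_I = 2.94805e-05
  p_II = 9.81116e-05
  p_III = 0.10011
Multiply by the mixture weights:
  π_I·p_I = 0.51 × 2.94805e-05 = 1.50351e-05
  π_II·p_II = 0.39 × 9.81116e-05 = 3.82635e-05
  π_III·p_III = 0.10 × 0.10011 = 0.010011
Sum: 1.50351e-05 + 3.82635e-05 + 0.010011 = 0.0100643
P(Regime III | the observation) = 0.010011 / 0.0100643 ≈ 0.9947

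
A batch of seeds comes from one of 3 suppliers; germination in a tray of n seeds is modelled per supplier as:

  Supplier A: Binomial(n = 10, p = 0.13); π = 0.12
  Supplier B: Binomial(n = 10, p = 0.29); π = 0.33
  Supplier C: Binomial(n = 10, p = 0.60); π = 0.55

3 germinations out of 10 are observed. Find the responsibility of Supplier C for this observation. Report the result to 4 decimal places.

0.1897

Apply Bayes' rule: the posterior for each component is proportional to its prior times its likelihood at x.
Component likelihoods at x = 3 germinations out of 10:
  f_A = C(10,3)·0.13^3·0.87^7 = 120·0.002197·0.377255 = 0.0994595
  f_B = C(10,3)·0.29^3·0.71^7 = 120·0.024389·0.0909512 = 0.266185
  f_C = C(10,3)·0.60^3·0.40^7 = 120·0.216·0.0016384 = 0.0424673
Weight by the priors:
  w_A·f_A = 0.12 × 0.0994595 = 0.0119351
  w_B·f_B = 0.33 × 0.266185 = 0.0878411
  w_C·f_C = 0.55 × 0.0424673 = 0.023357
Evidence: 0.0119351 + 0.0878411 + 0.023357 = 0.123133
Responsibility of Supplier C: 0.023357 / 0.123133 ≈ 0.1897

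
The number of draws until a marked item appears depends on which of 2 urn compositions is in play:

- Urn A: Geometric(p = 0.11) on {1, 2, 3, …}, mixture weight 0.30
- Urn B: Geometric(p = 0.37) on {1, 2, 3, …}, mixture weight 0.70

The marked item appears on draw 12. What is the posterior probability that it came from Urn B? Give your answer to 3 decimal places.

The responsibility of component k is π_k f_k(x) divided by Σ_j π_j f_j(x).
Geometric probabilities:
  L_A = 0.11·(1−0.11)^11 = 0.11·0.277517 = 0.0305269
  L_B = 0.37·(1−0.37)^11 = 0.37·0.00620506 = 0.00229587
Multiply by the mixture weights:
  π_A·L_A = 0.30 × 0.0305269 = 0.00915807
  π_B·L_B = 0.70 × 0.00229587 = 0.00160711
Sum: 0.00915807 + 0.00160711 = 0.0107652
So the posterior for Urn B is 0.00160711 / 0.0107652 ≈ 0.149.

0.149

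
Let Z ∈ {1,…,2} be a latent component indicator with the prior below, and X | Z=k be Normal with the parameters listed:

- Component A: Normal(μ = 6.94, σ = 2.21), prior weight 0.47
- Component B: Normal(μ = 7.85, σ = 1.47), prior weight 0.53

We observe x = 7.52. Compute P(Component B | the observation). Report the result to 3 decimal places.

0.631

The responsibility of component k is π_k f_k(x) divided by Σ_j π_j f_j(x).
Normal densities:
  L_A = (1/(2.21·√(2π)))·exp(−(7.52−6.94)²/(2·2.21²)) = 0.180517·exp(-0.03444) = 0.174406
  L_B = (1/(1.47·√(2π)))·exp(−(7.52−7.85)²/(2·1.47²)) = 0.271389·exp(-0.02520) = 0.264636
Weight by the priors:
  π_A·L_A = 0.47 × 0.174406 = 0.0819708
  π_B·L_B = 0.53 × 0.264636 = 0.140257
Denominator: 0.0819708 + 0.140257 = 0.222228
Responsibility of Component B: 0.140257 / 0.222228 ≈ 0.631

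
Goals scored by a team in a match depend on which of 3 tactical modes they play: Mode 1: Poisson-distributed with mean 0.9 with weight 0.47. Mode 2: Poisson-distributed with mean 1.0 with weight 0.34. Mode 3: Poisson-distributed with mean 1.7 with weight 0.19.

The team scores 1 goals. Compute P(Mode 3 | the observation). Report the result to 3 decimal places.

By Bayes' theorem, P(k | x) = π_k f_k(x) / Σ_j π_j f_j(x).
Component likelihoods at x = 1 goals:
  f_1 = 0.365913
  f_2 = 0.367879
  f_3 = 0.310562
Multiply by the mixture weights:
  π_1·f_1 = 0.47 × 0.365913 = 0.171979
  π_2·f_2 = 0.34 × 0.367879 = 0.125079
  π_3·f_3 = 0.19 × 0.310562 = 0.0590068
Denominator: 0.171979 + 0.125079 + 0.0590068 = 0.356065
Responsibility of Mode 3: 0.0590068 / 0.356065 ≈ 0.166

0.166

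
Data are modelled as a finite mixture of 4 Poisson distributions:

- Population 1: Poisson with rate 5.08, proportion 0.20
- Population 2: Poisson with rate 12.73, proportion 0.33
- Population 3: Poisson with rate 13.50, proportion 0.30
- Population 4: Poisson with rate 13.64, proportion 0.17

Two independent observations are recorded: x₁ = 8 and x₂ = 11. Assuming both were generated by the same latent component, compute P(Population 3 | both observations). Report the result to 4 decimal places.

Apply Bayes' rule: the posterior for each component is proportional to its prior times its likelihood at x.
Since both observations come from the same component, the likelihood for component k is f_k(x₁)·f_k(x₂).
  L_1 = [0.0684184] × [0.00906002] = 0.000619872
  L_2 = [0.0506452] × [0.105533] = 0.00534473
  L_3 = [0.0375123] × [0.0932267] = 0.00349715
  L_4 = [0.0354175] × [0.0907874] = 0.00321546
Weight by the priors:
  π_1·L_1 = 0.20 × 0.000619872 = 0.000123974
  π_2·L_2 = 0.33 × 0.00534473 = 0.00176376
  π_3·L_3 = 0.30 × 0.00349715 = 0.00104915
  π_4·L_4 = 0.17 × 0.00321546 = 0.000546628
Denominator: 0.000123974 + 0.00176376 + 0.00104915 + 0.000546628 = 0.00348351
Responsibility of Population 3: 0.00104915 / 0.00348351 ≈ 0.3012

0.3012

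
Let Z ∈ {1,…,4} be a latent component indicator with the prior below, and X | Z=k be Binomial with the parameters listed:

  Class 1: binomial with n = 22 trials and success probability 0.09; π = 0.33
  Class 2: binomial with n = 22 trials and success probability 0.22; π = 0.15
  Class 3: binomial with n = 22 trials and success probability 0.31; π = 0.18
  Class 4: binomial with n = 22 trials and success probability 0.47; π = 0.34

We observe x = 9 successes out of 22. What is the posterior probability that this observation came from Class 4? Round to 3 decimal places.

0.686

The responsibility of component k is π_k f_k(x) divided by Σ_j π_j f_j(x).
Evaluate each component's likelihood at the observed value:
  L_1 = C(22,9)·0.09^9·0.91^13 = 497420·3.8742e-10·0.293453 = 5.65515e-05
  L_2 = C(22,9)·0.22^9·0.78^13 = 497420·1.20727e-06·0.0395576 = 0.0237551
  L_3 = C(22,9)·0.31^9·0.69^13 = 497420·2.64396e-05·0.00803597 = 0.105686
  L_4 = C(22,9)·0.47^9·0.53^13 = 497420·0.00111913·0.000260367 = 0.144941
Weight by the priors:
  π_1·L_1 = 0.33 × 5.65515e-05 = 1.8662e-05
  π_2·L_2 = 0.15 × 0.0237551 = 0.00356327
  π_3·L_3 = 0.18 × 0.105686 = 0.0190234
  π_4·L_4 = 0.34 × 0.144941 = 0.0492798
Evidence: 1.8662e-05 + 0.00356327 + 0.0190234 + 0.0492798 = 0.0718852
So the posterior for Class 4 is 0.0492798 / 0.0718852 ≈ 0.686.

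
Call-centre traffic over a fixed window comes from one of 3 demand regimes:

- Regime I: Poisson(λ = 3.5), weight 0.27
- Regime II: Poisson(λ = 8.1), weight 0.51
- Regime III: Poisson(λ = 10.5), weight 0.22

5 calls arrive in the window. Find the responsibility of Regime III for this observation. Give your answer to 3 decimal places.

0.074

Apply Bayes' rule: the posterior for each component is proportional to its prior times its likelihood at x.
Poisson probabilities:
  L_I = e^(−3.5)·3.5^5/5! = 0.132169
  L_II = e^(−8.1)·8.1^5/5! = 0.088198
  L_III = e^(−10.5)·10.5^5/5! = 0.0292869
Multiply by the mixture weights:
  w_I·L_I = 0.27 × 0.132169 = 0.0356855
  w_II·L_II = 0.51 × 0.088198 = 0.044981
  w_III·L_III = 0.22 × 0.0292869 = 0.00644311
Sum: 0.0356855 + 0.044981 + 0.00644311 = 0.0871096
Responsibility of Regime III: 0.00644311 / 0.0871096 ≈ 0.074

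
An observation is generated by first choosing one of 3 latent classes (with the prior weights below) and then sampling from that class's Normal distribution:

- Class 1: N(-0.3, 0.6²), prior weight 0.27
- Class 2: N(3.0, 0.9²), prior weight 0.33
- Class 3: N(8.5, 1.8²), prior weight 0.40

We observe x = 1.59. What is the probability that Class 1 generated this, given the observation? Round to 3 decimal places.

The responsibility of component k is P(Z=k) f_k(x) divided by Σ_j P(Z=j) f_j(x).
Evaluate each component's likelihood at the observed value:
  L_1 = (1/(0.6·√(2π)))·exp(−(1.59−-0.3)²/(2·0.6²)) = 0.664904·exp(-4.96125) = 0.0046571
  L_2 = (1/(0.9·√(2π)))·exp(−(1.59−3.0)²/(2·0.9²)) = 0.443269·exp(-1.22722) = 0.129925
  L_3 = (1/(1.8·√(2π)))·exp(−(1.59−8.5)²/(2·1.8²)) = 0.221635·exp(-7.36853) = 0.000139805
Unnormalised posteriors:
  P(Z=1)·L_1 = 0.27 × 0.0046571 = 0.00125742
  P(Z=2)·L_2 = 0.33 × 0.129925 = 0.0428752
  P(Z=3)·L_3 = 0.40 × 0.000139805 = 5.59222e-05
Sum: 0.00125742 + 0.0428752 + 5.59222e-05 = 0.0441885
P(Class 1 | the observation) = 0.00125742 / 0.0441885 ≈ 0.028

0.028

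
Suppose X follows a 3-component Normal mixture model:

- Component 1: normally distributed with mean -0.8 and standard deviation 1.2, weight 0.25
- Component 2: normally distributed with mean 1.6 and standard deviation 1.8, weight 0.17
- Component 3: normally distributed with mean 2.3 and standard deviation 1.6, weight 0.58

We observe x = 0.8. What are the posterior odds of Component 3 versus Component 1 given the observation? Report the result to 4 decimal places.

2.7273

Since P(k|x) ∝ w_k f_k(x), the posterior odds are w_i f_i(x) / (w_j f_j(x)).
Component likelihoods at x = 0.8:
  f_1 = 0.136675
  f_2 = 0.200791
  f_3 = 0.160671
Posterior odds = (w_3·f_3) / (w_1·f_1) = (0.58·0.160671) / (0.25·0.136675) = 0.0931893 / 0.0341688 ≈ 2.7273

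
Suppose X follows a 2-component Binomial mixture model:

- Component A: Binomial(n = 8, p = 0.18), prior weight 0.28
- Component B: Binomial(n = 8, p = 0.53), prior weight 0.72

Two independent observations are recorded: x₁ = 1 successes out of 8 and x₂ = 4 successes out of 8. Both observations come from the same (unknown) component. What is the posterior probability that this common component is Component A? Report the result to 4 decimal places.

0.4448

The responsibility of component k is π_k f_k(x) divided by Σ_j π_j f_j(x).
Since both observations come from the same component, the likelihood for component k is f_k(x₁)·f_k(x₂).
  p_A = [0.358971] × [0.0332234] = 0.0119262
  p_B = [0.0214808] × [0.269521] = 0.00578954
Weight by the priors:
  π_A·p_A = 0.28 × 0.0119262 = 0.00333934
  π_B·p_B = 0.72 × 0.00578954 = 0.00416847
Normaliser: 0.00333934 + 0.00416847 = 0.00750781
P(Component A | x) ≈ 0.4448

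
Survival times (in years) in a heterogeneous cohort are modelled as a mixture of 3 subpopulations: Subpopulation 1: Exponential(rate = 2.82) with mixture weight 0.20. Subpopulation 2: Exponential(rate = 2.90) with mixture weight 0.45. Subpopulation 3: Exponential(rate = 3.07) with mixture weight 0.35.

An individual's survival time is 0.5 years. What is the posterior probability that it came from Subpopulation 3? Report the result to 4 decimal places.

0.3428

P(component k | x) = π_k·f_k(x) / marginal(x), where marginal(x) = Σ_j π_j·f_j(x).
Evaluate each component's likelihood at the observed value:
  L_1 = 2.82·e^(−2.82·0.5) = 2.82·e^(−1.4100) = 0.688484
  L_2 = 2.90·e^(−2.90·0.5) = 2.90·e^(−1.4500) = 0.680254
  L_3 = 3.07·e^(−3.07·0.5) = 3.07·e^(−1.5350) = 0.661449
Unnormalised posteriors:
  π_1·L_1 = 0.20 × 0.688484 = 0.137697
  π_2·L_2 = 0.45 × 0.680254 = 0.306114
  π_3·L_3 = 0.35 × 0.661449 = 0.231507
Evidence: 0.137697 + 0.306114 + 0.231507 = 0.675318
P(Subpopulation 3 | 0.5 years) = 0.231507 / 0.675318 ≈ 0.3428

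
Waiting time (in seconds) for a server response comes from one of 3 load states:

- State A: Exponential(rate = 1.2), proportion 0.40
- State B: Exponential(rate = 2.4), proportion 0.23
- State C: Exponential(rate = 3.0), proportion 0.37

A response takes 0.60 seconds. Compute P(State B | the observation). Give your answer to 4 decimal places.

0.2387

Posterior ∝ prior × likelihood, so P(k | x) ∝ π_k f_k(x); normalise over all components.
Component likelihoods at x = 0.60 seconds:
  p_A = 1.2·e^(−1.2·0.60) = 1.2·e^(−0.7200) = 0.584103
  p_B = 2.4·e^(−2.4·0.60) = 2.4·e^(−1.4400) = 0.568627
  p_C = 3.0·e^(−3.0·0.60) = 3.0·e^(−1.8000) = 0.495897
Prior × likelihood for each component:
  π_A·p_A = 0.40 × 0.584103 = 0.233641
  π_B·p_B = 0.23 × 0.568627 = 0.130784
  π_C·p_C = 0.37 × 0.495897 = 0.183482
Evidence: 0.233641 + 0.130784 + 0.183482 = 0.547907
Responsibility of State B: 0.130784 / 0.547907 ≈ 0.2387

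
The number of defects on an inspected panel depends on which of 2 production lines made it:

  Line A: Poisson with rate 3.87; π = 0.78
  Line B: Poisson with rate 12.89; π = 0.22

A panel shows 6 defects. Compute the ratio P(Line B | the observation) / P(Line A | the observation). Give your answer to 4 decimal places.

0.0466

Posterior odds = (π_i f_i(x)) / (π_j f_j(x)); the normalising sum cancels.
Component likelihoods at x = 6 defects:
  p_A = 0.0973226
  p_B = 0.0160742
Posterior odds = (π_B·p_B) / (π_A·p_A) = (0.22·0.0160742) / (0.78·0.0973226) = 0.00353632 / 0.0759116 ≈ 0.0466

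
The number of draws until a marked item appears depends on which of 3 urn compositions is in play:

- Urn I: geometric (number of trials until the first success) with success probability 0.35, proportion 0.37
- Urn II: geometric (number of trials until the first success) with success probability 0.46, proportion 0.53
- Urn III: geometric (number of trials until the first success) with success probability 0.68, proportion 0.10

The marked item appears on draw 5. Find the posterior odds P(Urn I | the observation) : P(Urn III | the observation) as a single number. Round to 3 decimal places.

32.420

Only the two components matter; the odds are (P(Z=i) f_i(x)) / (P(Z=j) f_j(x)).
Geometric probabilities:
  L_I = 0.0624772
  L_II = 0.0391141
  L_III = 0.00713032
Odds = (0.37/0.10) × (0.0624772/0.00713032) = 3.7 × 8.76219 ≈ 32.420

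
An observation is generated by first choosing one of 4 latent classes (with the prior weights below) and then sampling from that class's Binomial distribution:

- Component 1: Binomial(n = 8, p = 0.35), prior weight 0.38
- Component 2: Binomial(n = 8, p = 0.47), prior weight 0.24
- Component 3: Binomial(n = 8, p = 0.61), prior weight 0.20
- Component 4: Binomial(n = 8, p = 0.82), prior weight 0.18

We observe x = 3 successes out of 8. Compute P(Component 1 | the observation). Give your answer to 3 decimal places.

0.562

The responsibility of component k is π_k f_k(x) divided by Σ_j π_j f_j(x).
Component likelihoods at x = 3 successes out of 8:
  f_1 = 0.278586
  f_2 = 0.243143
  f_3 = 0.114683
  f_4 = 0.00583435
Multiply by the mixture weights:
  π_1·f_1 = 0.38 × 0.278586 = 0.105863
  π_2·f_2 = 0.24 × 0.243143 = 0.0583542
  π_3·f_3 = 0.20 × 0.114683 = 0.0229367
  π_4·f_4 = 0.18 × 0.00583435 = 0.00105018
Normaliser: 0.105863 + 0.0583542 + 0.0229367 + 0.00105018 = 0.188204
So the posterior for Component 1 is 0.105863 / 0.188204 ≈ 0.562.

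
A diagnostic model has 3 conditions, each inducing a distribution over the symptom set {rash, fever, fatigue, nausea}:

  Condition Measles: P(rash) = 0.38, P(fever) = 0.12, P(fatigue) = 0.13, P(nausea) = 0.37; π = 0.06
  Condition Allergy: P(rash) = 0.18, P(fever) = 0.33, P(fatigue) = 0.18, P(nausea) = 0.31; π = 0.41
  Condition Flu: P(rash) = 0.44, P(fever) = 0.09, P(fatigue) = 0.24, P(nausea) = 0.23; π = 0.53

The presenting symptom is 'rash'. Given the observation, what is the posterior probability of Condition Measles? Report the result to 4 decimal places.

0.0691

P(component k | x) = P(Z=k)·f_k(x) / marginal(x), where marginal(x) = Σ_j P(Z=j)·f_j(x).
Categorical probabilities:
  f_Measles = 0.38
  f_Allergy = 0.18
  f_Flu = 0.44
Weight by the priors:
  P(Z=Measles)·f_Measles = 0.06 × 0.38 = 0.0228
  P(Z=Allergy)·f_Allergy = 0.41 × 0.18 = 0.0738
  P(Z=Flu)·f_Flu = 0.53 × 0.44 = 0.2332
Denominator: 0.0228 + 0.0738 + 0.2332 = 0.3298
Responsibility of Condition Measles: 0.0228 / 0.3298 ≈ 0.0691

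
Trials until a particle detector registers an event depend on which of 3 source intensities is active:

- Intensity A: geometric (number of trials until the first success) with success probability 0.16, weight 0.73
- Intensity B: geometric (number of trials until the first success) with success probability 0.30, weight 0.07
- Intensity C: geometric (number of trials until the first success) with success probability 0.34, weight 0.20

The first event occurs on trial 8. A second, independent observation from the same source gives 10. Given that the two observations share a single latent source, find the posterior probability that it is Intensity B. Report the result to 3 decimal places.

0.017

Apply Bayes' rule: the posterior for each component is proportional to its prior times its likelihood at x.
Since both observations come from the same component, the likelihood for component k is f_k(x₁)·f_k(x₂).
  p_A = [0.16·(1−0.16)^7 = 0.16·0.29509 = 0.0472145] × [0.0333145] = 0.00157293
  p_B = [0.30·(1−0.30)^7 = 0.30·0.0823543 = 0.0247063] × [0.0121061] = 0.000299096
  p_C = [0.34·(1−0.34)^7 = 0.34·0.0545516 = 0.0185475] × [0.00807931] = 0.000149851
Unnormalised posteriors:
  w_A·p_A = 0.73 × 0.00157293 = 0.00114824
  w_B·p_B = 0.07 × 0.000299096 = 2.09367e-05
  w_C·p_C = 0.20 × 0.000149851 = 2.99703e-05
Normaliser: 0.00114824 + 2.09367e-05 + 2.99703e-05 = 0.00119914
Responsibility of Intensity B: 2.09367e-05 / 0.00119914 ≈ 0.017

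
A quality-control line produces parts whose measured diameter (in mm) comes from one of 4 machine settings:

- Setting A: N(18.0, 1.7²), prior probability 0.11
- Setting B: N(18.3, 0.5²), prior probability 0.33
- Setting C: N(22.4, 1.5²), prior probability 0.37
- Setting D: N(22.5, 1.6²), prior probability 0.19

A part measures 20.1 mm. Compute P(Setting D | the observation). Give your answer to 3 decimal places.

Apply Bayes' rule: the posterior for each component is proportional to its prior times its likelihood at x.
Normal densities:
  L_A = 0.109422
  L_B = 0.0012238
  L_C = 0.0820883
  L_D = 0.0809485
Prior × likelihood for each component:
  π_A·L_A = 0.11 × 0.109422 = 0.0120364
  π_B·L_B = 0.33 × 0.0012238 = 0.000403855
  π_C·L_C = 0.37 × 0.0820883 = 0.0303727
  π_D·L_D = 0.19 × 0.0809485 = 0.0153802
Denominator: 0.0120364 + 0.000403855 + 0.0303727 + 0.0153802 = 0.0581932
P(Setting D | 20.1 mm) ≈ 0.264

0.264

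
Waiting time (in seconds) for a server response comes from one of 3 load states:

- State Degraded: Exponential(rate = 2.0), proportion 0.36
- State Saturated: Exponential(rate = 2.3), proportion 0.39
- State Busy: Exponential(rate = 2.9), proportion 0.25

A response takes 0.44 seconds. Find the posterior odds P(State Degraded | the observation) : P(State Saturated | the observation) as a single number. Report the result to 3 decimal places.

Only the two components matter; the odds are (π_i f_i(x)) / (π_j f_j(x)).
Evaluate each component's likelihood at the observed value:
  p_Degraded = 2.0·e^(−2.0·0.44) = 2.0·e^(−0.8800) = 0.829566
  p_Saturated = 2.3·e^(−2.3·0.44) = 2.3·e^(−1.0120) = 0.83603
  p_Busy = 2.9·e^(−2.9·0.44) = 2.9·e^(−1.2760) = 0.80954
Odds = (0.36/0.39) × (0.829566/0.83603) = 0.923077 × 0.992268 ≈ 0.916

0.916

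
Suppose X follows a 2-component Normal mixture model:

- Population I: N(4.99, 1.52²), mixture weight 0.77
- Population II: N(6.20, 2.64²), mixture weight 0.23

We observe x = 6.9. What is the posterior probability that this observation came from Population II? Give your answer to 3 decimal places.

0.268

Apply Bayes' rule: the posterior for each component is proportional to its prior times its likelihood at x.
Component likelihoods at x = 6.9:
  p_I = (1/(1.52·√(2π)))·exp(−(6.9−4.99)²/(2·1.52²)) = 0.262462·exp(-0.78950) = 0.119177
  p_II = (1/(2.64·√(2π)))·exp(−(6.9−6.20)²/(2·2.64²)) = 0.151115·exp(-0.03515) = 0.145895
Unnormalised posteriors:
  π_I·p_I = 0.77 × 0.119177 = 0.0917664
  π_II·p_II = 0.23 × 0.145895 = 0.0335558
Normaliser: 0.0917664 + 0.0335558 = 0.125322
So the posterior for Population II is 0.0335558 / 0.125322 ≈ 0.268.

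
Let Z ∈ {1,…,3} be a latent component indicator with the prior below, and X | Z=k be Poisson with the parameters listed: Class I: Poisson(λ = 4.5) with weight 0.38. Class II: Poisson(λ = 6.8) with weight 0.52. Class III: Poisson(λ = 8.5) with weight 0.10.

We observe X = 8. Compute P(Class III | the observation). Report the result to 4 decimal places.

0.1417

P(component k | x) = π_k·f_k(x) / marginal(x), where marginal(x) = Σ_j π_j·f_j(x).
Evaluate each component's likelihood at the observed value:
  f_I = 0.0463292
  f_II = 0.126284
  f_III = 0.137508
Weight by the priors:
  π_I·f_I = 0.38 × 0.0463292 = 0.0176051
  π_II·f_II = 0.52 × 0.126284 = 0.0656677
  π_III·f_III = 0.10 × 0.137508 = 0.0137508
Evidence: 0.0176051 + 0.0656677 + 0.0137508 = 0.0970236
Responsibility of Class III: 0.0137508 / 0.0970236 ≈ 0.1417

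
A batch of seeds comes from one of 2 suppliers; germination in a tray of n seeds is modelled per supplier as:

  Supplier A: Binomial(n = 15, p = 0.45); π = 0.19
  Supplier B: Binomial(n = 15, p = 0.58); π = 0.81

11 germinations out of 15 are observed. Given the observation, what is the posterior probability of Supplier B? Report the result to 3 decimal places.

P(component k | x) = π_k·f_k(x) / marginal(x), where marginal(x) = Σ_j π_j·f_j(x).
Binomial probabilities:
  f_A = 0.0191391
  f_B = 0.10613
Multiply by the mixture weights:
  π_A·f_A = 0.19 × 0.0191391 = 0.00363643
  π_B·f_B = 0.81 × 0.10613 = 0.0859652
Marginal: 0.00363643 + 0.0859652 = 0.0896016
Responsibility of Supplier B: 0.0859652 / 0.0896016 ≈ 0.959

0.959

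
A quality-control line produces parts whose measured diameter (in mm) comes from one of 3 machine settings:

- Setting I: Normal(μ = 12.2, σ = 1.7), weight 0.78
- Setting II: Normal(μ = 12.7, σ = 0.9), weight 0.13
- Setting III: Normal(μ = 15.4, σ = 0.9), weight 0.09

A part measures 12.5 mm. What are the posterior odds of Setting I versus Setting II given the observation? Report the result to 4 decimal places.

Since P(k|x) ∝ P(Z=k) f_k(x), the posterior odds are P(Z=i) f_i(x) / (P(Z=j) f_j(x)).
Evaluate each component's likelihood at the observed value:
  p_I = 0.231046
  p_II = 0.432458
  p_III = 0.00246655
Odds = (0.78/0.13) × (0.231046/0.432458) = 6 × 0.534262 ≈ 3.2056

3.2056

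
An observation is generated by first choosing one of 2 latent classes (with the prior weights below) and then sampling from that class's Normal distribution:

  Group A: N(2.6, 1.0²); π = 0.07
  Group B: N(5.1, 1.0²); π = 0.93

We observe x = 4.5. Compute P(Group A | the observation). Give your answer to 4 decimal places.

0.0146

By Bayes' theorem, P(k | x) = π_k f_k(x) / Σ_j π_j f_j(x).
Component likelihoods at x = 4.5:
  p_A = (1/(1.0·√(2π)))·exp(−(4.5−2.6)²/(2·1.0²)) = 0.398942·exp(-1.80500) = 0.0656158
  p_B = (1/(1.0·√(2π)))·exp(−(4.5−5.1)²/(2·1.0²)) = 0.398942·exp(-0.18000) = 0.333225
Multiply by the mixture weights:
  π_A·p_A = 0.07 × 0.0656158 = 0.00459311
  π_B·p_B = 0.93 × 0.333225 = 0.309899
Marginal: 0.00459311 + 0.309899 = 0.314492
Responsibility of Group A: 0.00459311 / 0.314492 ≈ 0.0146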